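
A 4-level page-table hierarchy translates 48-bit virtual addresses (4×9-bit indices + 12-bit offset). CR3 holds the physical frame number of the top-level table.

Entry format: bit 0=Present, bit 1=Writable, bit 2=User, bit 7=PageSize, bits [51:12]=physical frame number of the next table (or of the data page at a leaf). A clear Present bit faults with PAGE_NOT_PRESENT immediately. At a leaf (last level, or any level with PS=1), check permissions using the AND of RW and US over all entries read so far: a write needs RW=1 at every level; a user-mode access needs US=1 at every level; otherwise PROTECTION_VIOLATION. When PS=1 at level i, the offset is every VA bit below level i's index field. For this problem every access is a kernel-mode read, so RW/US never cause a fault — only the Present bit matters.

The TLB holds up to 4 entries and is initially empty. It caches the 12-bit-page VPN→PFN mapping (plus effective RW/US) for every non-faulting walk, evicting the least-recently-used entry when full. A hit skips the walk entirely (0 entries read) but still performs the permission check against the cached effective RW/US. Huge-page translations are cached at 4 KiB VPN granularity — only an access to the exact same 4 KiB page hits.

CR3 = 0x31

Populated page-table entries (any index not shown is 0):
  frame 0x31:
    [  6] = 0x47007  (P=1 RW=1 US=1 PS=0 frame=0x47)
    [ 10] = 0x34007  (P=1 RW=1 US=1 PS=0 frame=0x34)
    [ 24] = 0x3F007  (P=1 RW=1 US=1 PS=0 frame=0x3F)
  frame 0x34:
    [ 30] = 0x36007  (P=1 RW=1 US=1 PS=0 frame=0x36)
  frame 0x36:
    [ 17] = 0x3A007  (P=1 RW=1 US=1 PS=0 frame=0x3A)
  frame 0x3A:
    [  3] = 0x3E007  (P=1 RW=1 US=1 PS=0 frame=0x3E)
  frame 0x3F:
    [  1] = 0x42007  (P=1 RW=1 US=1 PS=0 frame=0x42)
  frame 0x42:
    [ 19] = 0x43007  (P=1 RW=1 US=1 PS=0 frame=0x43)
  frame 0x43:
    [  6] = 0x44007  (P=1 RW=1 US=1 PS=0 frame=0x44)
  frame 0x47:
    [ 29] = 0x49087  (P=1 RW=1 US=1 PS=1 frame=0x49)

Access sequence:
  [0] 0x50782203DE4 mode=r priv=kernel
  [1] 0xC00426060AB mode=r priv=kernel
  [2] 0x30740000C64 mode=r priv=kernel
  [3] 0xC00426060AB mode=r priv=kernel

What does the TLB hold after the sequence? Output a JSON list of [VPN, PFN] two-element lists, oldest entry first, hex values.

Trace:
#0 VA=0x50782203DE4 (r,kernel):
  L0: frame=0x31 idx=10 entry=0x34007 [P=1 RW=1 US=1 PS=0]
  L1: frame=0x34 idx=30 entry=0x36007 [P=1 RW=1 US=1 PS=0]
  L2: frame=0x36 idx=17 entry=0x3A007 [P=1 RW=1 US=1 PS=0]
  L3: frame=0x3A idx=3 entry=0x3E007 [P=1 RW=1 US=1 PS=0]
  ⇒ phys 0x3EDE4  [4 reads]
#1 VA=0xC00426060AB (r,kernel):
  L0: frame=0x31 idx=24 entry=0x3F007 [P=1 RW=1 US=1 PS=0]
  L1: frame=0x3F idx=1 entry=0x42007 [P=1 RW=1 US=1 PS=0]
  L2: frame=0x42 idx=19 entry=0x43007 [P=1 RW=1 US=1 PS=0]
  L3: frame=0x43 idx=6 entry=0x44007 [P=1 RW=1 US=1 PS=0]
  ⇒ phys 0x440AB  [4 reads]
#2 VA=0x30740000C64 (r,kernel):
  L0: frame=0x31 idx=6 entry=0x47007 [P=1 RW=1 US=1 PS=0]
  L1: frame=0x47 idx=29 entry=0x49087 [P=1 RW=1 US=1 PS=1]
  ⇒ phys 0x49C64 (huge @L1)  [2 reads]
#3 VA=0xC00426060AB (r,kernel):
  TLB hit vpn=0xC0042606 → PA=0x440AB

TLB: [["0x50782203", "0x3E"], ["0x30740000", "0x49"], ["0xC0042606", "0x44"]]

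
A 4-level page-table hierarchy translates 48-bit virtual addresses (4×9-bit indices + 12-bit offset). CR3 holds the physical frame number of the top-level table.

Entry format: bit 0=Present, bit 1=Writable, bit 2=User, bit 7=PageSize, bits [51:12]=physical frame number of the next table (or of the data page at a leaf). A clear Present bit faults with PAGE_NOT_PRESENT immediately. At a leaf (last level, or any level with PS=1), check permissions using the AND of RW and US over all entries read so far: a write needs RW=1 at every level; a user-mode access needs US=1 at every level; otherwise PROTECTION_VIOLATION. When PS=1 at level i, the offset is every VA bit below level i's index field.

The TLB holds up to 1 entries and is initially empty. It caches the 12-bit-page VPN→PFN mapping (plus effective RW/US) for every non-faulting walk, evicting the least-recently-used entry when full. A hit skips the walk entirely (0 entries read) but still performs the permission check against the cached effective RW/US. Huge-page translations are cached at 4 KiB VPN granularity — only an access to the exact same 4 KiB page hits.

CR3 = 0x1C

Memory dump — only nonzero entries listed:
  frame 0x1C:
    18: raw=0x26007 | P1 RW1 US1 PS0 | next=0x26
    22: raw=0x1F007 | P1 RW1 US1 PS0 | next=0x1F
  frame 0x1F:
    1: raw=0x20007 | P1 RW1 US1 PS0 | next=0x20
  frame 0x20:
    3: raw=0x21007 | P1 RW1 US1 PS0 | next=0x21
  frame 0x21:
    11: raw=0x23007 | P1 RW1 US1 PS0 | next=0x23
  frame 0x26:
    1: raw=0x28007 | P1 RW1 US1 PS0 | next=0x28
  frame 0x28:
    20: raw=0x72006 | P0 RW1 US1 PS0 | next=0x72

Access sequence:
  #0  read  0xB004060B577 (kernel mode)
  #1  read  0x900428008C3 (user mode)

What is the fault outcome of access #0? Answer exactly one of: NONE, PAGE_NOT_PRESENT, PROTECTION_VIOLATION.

Walk each access:
#0 VA=0xB004060B577 (r,kernel):
  [0] read 0x1C idx=22: raw=0x1F007 flags P=1 W=1 U=1 S=0
  [1] read 0x1F idx=1: raw=0x20007 flags P=1 W=1 U=1 S=0
  [2] read 0x20 idx=3: raw=0x21007 flags P=1 W=1 U=1 S=0
  [3] read 0x21 idx=11: raw=0x23007 flags P=1 W=1 U=1 S=0
  ✓ 0x23577  — 4 lookups
#1 VA=0x900428008C3 (r,user):
  [0] read 0x1C idx=18: raw=0x26007 flags P=1 W=1 U=1 S=0
  [1] read 0x26 idx=1: raw=0x28007 flags P=1 W=1 U=1 S=0
  [2] read 0x28 idx=20: raw=0x72006 flags P=0 W=1 U=1 S=0
  → PAGE_NOT_PRESENT  (3 entries read)

Access #0 fault: NONE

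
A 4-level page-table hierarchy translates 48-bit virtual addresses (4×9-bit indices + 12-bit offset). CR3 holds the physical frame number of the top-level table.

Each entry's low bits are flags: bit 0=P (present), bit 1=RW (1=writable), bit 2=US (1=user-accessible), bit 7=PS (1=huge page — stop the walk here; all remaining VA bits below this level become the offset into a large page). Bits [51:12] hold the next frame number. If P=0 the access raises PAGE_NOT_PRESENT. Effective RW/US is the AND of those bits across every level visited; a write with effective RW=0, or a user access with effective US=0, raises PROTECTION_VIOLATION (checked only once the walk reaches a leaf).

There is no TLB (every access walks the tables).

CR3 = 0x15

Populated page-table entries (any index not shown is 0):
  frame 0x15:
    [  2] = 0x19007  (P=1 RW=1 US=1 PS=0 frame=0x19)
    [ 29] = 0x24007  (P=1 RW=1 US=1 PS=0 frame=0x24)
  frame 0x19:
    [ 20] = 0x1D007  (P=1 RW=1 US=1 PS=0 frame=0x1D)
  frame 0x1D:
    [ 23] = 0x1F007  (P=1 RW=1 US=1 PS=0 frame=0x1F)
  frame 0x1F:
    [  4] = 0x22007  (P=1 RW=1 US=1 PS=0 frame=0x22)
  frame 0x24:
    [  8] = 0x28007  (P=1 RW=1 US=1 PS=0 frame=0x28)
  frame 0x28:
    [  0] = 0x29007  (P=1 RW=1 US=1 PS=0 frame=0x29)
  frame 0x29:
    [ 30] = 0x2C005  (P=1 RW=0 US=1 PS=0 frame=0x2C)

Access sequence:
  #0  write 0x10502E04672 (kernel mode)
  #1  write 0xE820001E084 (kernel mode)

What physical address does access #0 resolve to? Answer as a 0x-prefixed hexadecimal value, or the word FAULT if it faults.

Per-access translation:
#0 VA=0x10502E04672 (w,kernel):
  [0] read 0x15 idx=2: raw=0x19007 flags P=1 W=1 U=1 S=0
  [1] read 0x19 idx=20: raw=0x1D007 flags P=1 W=1 U=1 S=0
  [2] read 0x1D idx=23: raw=0x1F007 flags P=1 W=1 U=1 S=0
  [3] read 0x1F idx=4: raw=0x22007 flags P=1 W=1 U=1 S=0
  ⇒ phys 0x22672  [4 reads]
#1 VA=0xE820001E084 (w,kernel):
  [0] read 0x15 idx=29: raw=0x24007 flags P=1 W=1 U=1 S=0
  [1] read 0x24 idx=8: raw=0x28007 flags P=1 W=1 U=1 S=0
  [2] read 0x28 idx=0: raw=0x29007 flags P=1 W=1 U=1 S=0
  [3] read 0x29 idx=30: raw=0x2C005 flags P=1 W=0 U=1 S=0
  ✗ PROTECTION_VIOLATION  [4 reads]

Access #0 PA: 0x22672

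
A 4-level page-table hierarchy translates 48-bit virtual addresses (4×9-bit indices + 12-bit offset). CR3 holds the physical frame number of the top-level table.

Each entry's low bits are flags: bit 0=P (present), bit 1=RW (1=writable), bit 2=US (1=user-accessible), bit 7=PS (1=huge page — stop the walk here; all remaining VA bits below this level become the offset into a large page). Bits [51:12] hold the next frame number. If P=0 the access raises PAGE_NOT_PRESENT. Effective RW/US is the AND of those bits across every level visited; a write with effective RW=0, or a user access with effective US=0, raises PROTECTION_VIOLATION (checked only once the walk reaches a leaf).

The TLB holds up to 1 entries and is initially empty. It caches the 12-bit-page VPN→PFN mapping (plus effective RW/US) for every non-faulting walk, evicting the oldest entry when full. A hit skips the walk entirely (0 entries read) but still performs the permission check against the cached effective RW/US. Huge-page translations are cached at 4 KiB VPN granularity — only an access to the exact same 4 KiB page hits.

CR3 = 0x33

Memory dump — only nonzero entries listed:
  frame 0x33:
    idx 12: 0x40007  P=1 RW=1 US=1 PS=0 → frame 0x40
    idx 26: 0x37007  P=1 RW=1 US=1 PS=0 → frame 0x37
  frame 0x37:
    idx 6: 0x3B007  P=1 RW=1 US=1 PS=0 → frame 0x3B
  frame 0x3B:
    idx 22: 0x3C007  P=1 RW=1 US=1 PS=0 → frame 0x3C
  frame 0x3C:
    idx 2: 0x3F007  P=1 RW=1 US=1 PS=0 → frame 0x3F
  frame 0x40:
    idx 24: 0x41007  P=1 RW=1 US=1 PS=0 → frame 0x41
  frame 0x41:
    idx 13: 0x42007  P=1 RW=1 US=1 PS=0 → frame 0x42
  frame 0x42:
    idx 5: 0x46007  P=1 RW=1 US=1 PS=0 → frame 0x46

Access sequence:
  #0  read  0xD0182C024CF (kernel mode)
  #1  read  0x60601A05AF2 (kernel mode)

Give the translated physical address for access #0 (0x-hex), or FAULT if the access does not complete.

Per-access translation:
#0 VA=0xD0182C024CF (r,kernel):
  [0] read 0x33 idx=26: raw=0x37007 flags P=1 W=1 U=1 S=0
  [1] read 0x37 idx=6: raw=0x3B007 flags P=1 W=1 U=1 S=0
  [2] read 0x3B idx=22: raw=0x3C007 flags P=1 W=1 U=1 S=0
  [3] read 0x3C idx=2: raw=0x3F007 flags P=1 W=1 U=1 S=0
  ⇒ phys 0x3F4CF  [4 reads]
#1 VA=0x60601A05AF2 (r,kernel):
  [0] read 0x33 idx=12: raw=0x40007 flags P=1 W=1 U=1 S=0
  [1] read 0x40 idx=24: raw=0x41007 flags P=1 W=1 U=1 S=0
  [2] read 0x41 idx=13: raw=0x42007 flags P=1 W=1 U=1 S=0
  [3] read 0x42 idx=5: raw=0x46007 flags P=1 W=1 U=1 S=0
  ⇒ phys 0x46AF2  [4 reads]

Access #0 PA: 0x3F4CF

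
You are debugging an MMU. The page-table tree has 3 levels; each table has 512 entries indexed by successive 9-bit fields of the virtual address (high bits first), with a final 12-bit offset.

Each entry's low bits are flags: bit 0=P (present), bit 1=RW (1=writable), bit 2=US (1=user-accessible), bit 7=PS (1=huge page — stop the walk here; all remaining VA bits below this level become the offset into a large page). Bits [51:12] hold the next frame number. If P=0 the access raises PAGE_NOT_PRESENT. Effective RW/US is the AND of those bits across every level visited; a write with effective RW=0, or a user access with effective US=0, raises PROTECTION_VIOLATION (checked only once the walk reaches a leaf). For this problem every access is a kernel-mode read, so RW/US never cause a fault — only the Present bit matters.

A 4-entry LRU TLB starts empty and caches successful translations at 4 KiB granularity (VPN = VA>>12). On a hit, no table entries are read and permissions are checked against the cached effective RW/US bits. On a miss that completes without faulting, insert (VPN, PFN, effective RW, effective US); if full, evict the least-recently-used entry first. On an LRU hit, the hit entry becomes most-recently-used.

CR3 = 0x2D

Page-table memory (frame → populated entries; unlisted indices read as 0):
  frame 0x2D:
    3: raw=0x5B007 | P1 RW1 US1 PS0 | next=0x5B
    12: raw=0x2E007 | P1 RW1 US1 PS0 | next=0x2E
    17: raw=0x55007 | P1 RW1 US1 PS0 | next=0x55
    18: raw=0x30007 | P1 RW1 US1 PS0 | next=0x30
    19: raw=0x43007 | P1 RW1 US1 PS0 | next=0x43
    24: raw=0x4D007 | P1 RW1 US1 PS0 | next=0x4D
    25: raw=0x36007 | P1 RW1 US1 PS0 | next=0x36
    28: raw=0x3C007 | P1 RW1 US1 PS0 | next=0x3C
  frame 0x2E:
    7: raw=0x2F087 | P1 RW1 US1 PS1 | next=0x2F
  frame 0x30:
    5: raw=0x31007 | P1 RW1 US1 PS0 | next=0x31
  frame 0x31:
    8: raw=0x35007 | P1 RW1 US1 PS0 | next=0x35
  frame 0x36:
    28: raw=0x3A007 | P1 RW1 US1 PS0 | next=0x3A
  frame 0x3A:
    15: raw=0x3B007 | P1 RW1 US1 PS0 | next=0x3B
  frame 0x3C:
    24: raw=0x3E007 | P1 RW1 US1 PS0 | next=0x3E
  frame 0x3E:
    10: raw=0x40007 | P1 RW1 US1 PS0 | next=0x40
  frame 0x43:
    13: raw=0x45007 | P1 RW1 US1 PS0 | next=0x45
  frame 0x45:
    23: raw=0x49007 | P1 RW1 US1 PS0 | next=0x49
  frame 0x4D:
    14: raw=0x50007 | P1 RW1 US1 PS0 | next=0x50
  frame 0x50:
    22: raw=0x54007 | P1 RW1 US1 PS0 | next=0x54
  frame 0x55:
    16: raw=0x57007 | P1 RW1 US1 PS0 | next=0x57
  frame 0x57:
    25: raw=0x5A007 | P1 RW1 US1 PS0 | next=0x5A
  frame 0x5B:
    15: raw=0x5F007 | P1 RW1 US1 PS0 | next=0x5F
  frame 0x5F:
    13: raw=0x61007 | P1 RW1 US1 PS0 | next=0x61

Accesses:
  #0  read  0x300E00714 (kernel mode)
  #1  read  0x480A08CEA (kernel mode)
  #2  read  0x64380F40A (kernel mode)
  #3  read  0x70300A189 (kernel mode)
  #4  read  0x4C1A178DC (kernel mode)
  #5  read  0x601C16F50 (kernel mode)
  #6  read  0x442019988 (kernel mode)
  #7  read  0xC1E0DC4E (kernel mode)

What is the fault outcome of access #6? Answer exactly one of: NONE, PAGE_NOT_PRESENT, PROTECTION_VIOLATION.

Trace:
#0 VA=0x300E00714 (r,kernel):
  lvl0: tbl 0x2D, slot 12 ⇒ 0x2E007 (P1/RW1/US1/PS0)
  lvl1: tbl 0x2E, slot 7 ⇒ 0x2F087 (P1/RW1/US1/PS1)
  → PA=0x2F714 (huge @L1)  (2 entries read)
#1 VA=0x480A08CEA (r,kernel):
  lvl0: tbl 0x2D, slot 18 ⇒ 0x30007 (P1/RW1/US1/PS0)
  lvl1: tbl 0x30, slot 5 ⇒ 0x31007 (P1/RW1/US1/PS0)
  lvl2: tbl 0x31, slot 8 ⇒ 0x35007 (P1/RW1/US1/PS0)
  → PA=0x35CEA  (3 entries read)
#2 VA=0x64380F40A (r,kernel):
  lvl0: tbl 0x2D, slot 25 ⇒ 0x36007 (P1/RW1/US1/PS0)
  lvl1: tbl 0x36, slot 28 ⇒ 0x3A007 (P1/RW1/US1/PS0)
  lvl2: tbl 0x3A, slot 15 ⇒ 0x3B007 (P1/RW1/US1/PS0)
  → PA=0x3B40A  (3 entries read)
#3 VA=0x70300A189 (r,kernel):
  lvl0: tbl 0x2D, slot 28 ⇒ 0x3C007 (P1/RW1/US1/PS0)
  lvl1: tbl 0x3C, slot 24 ⇒ 0x3E007 (P1/RW1/US1/PS0)
  lvl2: tbl 0x3E, slot 10 ⇒ 0x40007 (P1/RW1/US1/PS0)
  → PA=0x40189  (3 entries read)
#4 VA=0x4C1A178DC (r,kernel):
  lvl0: tbl 0x2D, slot 19 ⇒ 0x43007 (P1/RW1/US1/PS0)
  lvl1: tbl 0x43, slot 13 ⇒ 0x45007 (P1/RW1/US1/PS0)
  lvl2: tbl 0x45, slot 23 ⇒ 0x49007 (P1/RW1/US1/PS0)
  → PA=0x498DC  (3 entries read)
#5 VA=0x601C16F50 (r,kernel):
  lvl0: tbl 0x2D, slot 24 ⇒ 0x4D007 (P1/RW1/US1/PS0)
  lvl1: tbl 0x4D, slot 14 ⇒ 0x50007 (P1/RW1/US1/PS0)
  lvl2: tbl 0x50, slot 22 ⇒ 0x54007 (P1/RW1/US1/PS0)
  → PA=0x54F50  (3 entries read)
#6 VA=0x442019988 (r,kernel):
  lvl0: tbl 0x2D, slot 17 ⇒ 0x55007 (P1/RW1/US1/PS0)
  lvl1: tbl 0x55, slot 16 ⇒ 0x57007 (P1/RW1/US1/PS0)
  lvl2: tbl 0x57, slot 25 ⇒ 0x5A007 (P1/RW1/US1/PS0)
  → PA=0x5A988  (3 entries read)
#7 VA=0xC1E0DC4E (r,kernel):
  lvl0: tbl 0x2D, slot 3 ⇒ 0x5B007 (P1/RW1/US1/PS0)
  lvl1: tbl 0x5B, slot 15 ⇒ 0x5F007 (P1/RW1/US1/PS0)
  lvl2: tbl 0x5F, slot 13 ⇒ 0x61007 (P1/RW1/US1/PS0)
  → PA=0x61C4E  (3 entries read)

Access #6 fault: NONE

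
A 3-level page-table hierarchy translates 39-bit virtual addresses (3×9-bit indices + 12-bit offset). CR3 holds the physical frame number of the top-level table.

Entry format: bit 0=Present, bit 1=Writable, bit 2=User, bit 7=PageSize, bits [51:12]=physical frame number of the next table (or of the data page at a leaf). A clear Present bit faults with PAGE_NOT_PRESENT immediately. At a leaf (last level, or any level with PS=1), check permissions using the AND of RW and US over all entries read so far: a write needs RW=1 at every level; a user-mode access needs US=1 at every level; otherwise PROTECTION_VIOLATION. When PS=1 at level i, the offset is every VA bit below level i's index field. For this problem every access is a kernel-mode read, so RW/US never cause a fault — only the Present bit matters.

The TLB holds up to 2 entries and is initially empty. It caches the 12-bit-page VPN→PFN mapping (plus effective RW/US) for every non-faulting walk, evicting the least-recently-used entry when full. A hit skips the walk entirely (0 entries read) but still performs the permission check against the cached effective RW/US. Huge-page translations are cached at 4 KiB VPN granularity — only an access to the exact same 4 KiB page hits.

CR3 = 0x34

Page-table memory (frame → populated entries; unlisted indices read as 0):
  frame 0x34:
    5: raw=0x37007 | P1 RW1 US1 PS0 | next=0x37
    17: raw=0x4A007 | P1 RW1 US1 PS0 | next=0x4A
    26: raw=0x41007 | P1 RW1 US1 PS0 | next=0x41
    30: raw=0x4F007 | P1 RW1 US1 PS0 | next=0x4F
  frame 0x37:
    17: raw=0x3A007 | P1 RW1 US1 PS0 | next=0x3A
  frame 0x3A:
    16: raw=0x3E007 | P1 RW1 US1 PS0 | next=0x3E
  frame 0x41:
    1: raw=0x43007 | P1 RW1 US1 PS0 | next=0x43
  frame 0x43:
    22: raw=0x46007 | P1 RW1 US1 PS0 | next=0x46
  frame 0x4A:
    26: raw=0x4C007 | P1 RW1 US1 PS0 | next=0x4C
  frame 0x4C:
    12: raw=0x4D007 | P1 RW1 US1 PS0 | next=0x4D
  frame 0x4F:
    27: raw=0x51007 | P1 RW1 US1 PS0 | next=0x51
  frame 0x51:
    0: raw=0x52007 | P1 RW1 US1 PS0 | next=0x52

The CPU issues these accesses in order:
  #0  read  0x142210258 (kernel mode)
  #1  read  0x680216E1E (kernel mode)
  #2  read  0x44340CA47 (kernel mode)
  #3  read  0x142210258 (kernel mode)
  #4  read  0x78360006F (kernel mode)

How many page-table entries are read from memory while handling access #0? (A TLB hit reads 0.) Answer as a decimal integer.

Trace:
#0 VA=0x142210258 (r,kernel):
  lvl0: tbl 0x34, slot 5 ⇒ 0x37007 (P1/RW1/US1/PS0)
  lvl1: tbl 0x37, slot 17 ⇒ 0x3A007 (P1/RW1/US1/PS0)
  lvl2: tbl 0x3A, slot 16 ⇒ 0x3E007 (P1/RW1/US1/PS0)
  → PA=0x3E258  (3 entries read)
#1 VA=0x680216E1E (r,kernel):
  lvl0: tbl 0x34, slot 26 ⇒ 0x41007 (P1/RW1/US1/PS0)
  lvl1: tbl 0x41, slot 1 ⇒ 0x43007 (P1/RW1/US1/PS0)
  lvl2: tbl 0x43, slot 22 ⇒ 0x46007 (P1/RW1/US1/PS0)
  → PA=0x46E1E  (3 entries read)
#2 VA=0x44340CA47 (r,kernel):
  lvl0: tbl 0x34, slot 17 ⇒ 0x4A007 (P1/RW1/US1/PS0)
  lvl1: tbl 0x4A, slot 26 ⇒ 0x4C007 (P1/RW1/US1/PS0)
  lvl2: tbl 0x4C, slot 12 ⇒ 0x4D007 (P1/RW1/US1/PS0)
  → PA=0x4DA47  (3 entries read)
#3 VA=0x142210258 (r,kernel):
  lvl0: tbl 0x34, slot 5 ⇒ 0x37007 (P1/RW1/US1/PS0)
  lvl1: tbl 0x37, slot 17 ⇒ 0x3A007 (P1/RW1/US1/PS0)
  lvl2: tbl 0x3A, slot 16 ⇒ 0x3E007 (P1/RW1/US1/PS0)
  → PA=0x3E258  (3 entries read)
#4 VA=0x78360006F (r,kernel):
  lvl0: tbl 0x34, slot 30 ⇒ 0x4F007 (P1/RW1/US1/PS0)
  lvl1: tbl 0x4F, slot 27 ⇒ 0x51007 (P1/RW1/US1/PS0)
  lvl2: tbl 0x51, slot 0 ⇒ 0x52007 (P1/RW1/US1/PS0)
  → PA=0x5206F  (3 entries read)

Entries read for #0: 3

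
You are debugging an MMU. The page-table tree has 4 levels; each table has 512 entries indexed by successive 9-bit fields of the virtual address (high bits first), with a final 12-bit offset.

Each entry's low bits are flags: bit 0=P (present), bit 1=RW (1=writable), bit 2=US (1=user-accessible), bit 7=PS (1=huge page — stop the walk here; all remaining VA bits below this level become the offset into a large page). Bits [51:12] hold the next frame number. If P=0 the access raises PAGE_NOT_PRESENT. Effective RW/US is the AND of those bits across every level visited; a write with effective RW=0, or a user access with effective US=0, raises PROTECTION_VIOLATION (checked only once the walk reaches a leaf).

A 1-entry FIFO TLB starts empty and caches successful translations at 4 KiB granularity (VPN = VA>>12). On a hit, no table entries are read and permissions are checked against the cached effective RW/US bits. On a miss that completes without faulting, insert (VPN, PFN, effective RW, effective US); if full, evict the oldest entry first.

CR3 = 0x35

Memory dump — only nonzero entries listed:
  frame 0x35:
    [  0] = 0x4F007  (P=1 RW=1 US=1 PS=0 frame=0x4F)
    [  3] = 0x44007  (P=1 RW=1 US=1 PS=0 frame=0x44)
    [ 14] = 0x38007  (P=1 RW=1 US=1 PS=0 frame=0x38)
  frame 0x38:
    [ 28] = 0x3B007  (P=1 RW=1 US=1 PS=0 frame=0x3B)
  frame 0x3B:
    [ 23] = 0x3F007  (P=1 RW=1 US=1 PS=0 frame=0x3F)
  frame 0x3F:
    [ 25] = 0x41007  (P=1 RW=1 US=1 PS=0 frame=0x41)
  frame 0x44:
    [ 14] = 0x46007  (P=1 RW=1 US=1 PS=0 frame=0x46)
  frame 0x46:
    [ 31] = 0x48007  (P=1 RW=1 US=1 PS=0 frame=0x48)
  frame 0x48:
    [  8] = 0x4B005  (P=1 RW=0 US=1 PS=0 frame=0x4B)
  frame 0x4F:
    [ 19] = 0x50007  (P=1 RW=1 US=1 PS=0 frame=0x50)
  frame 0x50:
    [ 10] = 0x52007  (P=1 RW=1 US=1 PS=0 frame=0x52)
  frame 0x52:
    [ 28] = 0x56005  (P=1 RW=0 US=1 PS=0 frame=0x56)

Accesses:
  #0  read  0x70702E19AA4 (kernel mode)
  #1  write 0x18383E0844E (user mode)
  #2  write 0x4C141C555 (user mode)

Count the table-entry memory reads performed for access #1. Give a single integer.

Trace:
#0 VA=0x70702E19AA4 (r,kernel):
  [0] read 0x35 idx=14: raw=0x38007 flags P=1 W=1 U=1 S=0
  [1] read 0x38 idx=28: raw=0x3B007 flags P=1 W=1 U=1 S=0
  [2] read 0x3B idx=23: raw=0x3F007 flags P=1 W=1 U=1 S=0
  [3] read 0x3F idx=25: raw=0x41007 flags P=1 W=1 U=1 S=0
  ⇒ phys 0x41AA4  [4 reads]
#1 VA=0x18383E0844E (w,user):
  [0] read 0x35 idx=3: raw=0x44007 flags P=1 W=1 U=1 S=0
  [1] read 0x44 idx=14: raw=0x46007 flags P=1 W=1 U=1 S=0
  [2] read 0x46 idx=31: raw=0x48007 flags P=1 W=1 U=1 S=0
  [3] read 0x48 idx=8: raw=0x4B005 flags P=1 W=0 U=1 S=0
  ⇒ fault: PROTECTION_VIOLATION  — 4 lookups
#2 VA=0x4C141C555 (w,user):
  [0] read 0x35 idx=0: raw=0x4F007 flags P=1 W=1 U=1 S=0
  [1] read 0x4F idx=19: raw=0x50007 flags P=1 W=1 U=1 S=0
  [2] read 0x50 idx=10: raw=0x52007 flags P=1 W=1 U=1 S=0
  [3] read 0x52 idx=28: raw=0x56005 flags P=1 W=0 U=1 S=0
  ⇒ fault: PROTECTION_VIOLATION  — 4 lookups

Entries read for #1: 4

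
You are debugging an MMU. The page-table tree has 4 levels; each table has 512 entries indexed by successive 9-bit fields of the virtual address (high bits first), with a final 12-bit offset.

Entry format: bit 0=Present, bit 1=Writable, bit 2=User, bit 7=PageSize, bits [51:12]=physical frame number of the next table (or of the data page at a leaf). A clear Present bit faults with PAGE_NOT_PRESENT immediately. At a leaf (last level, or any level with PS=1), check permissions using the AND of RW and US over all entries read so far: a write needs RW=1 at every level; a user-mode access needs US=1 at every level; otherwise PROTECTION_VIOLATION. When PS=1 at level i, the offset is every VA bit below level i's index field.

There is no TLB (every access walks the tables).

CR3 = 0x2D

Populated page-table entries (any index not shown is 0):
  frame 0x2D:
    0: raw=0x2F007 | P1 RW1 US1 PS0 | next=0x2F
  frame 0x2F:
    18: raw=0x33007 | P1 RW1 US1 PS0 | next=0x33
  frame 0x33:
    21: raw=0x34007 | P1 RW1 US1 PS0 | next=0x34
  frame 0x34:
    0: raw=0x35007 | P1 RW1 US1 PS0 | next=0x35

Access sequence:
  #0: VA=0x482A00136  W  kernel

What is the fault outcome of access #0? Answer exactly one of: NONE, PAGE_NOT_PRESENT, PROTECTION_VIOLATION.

Per-access translation:
#0 VA=0x482A00136 (w,kernel):
  L0: frame=0x2D idx=0 entry=0x2F007 [P=1 RW=1 US=1 PS=0]
  L1: frame=0x2F idx=18 entry=0x33007 [P=1 RW=1 US=1 PS=0]
  L2: frame=0x33 idx=21 entry=0x34007 [P=1 RW=1 US=1 PS=0]
  L3: frame=0x34 idx=0 entry=0x35007 [P=1 RW=1 US=1 PS=0]
  ⇒ phys 0x35136  [4 reads]

Access #0 fault: NONE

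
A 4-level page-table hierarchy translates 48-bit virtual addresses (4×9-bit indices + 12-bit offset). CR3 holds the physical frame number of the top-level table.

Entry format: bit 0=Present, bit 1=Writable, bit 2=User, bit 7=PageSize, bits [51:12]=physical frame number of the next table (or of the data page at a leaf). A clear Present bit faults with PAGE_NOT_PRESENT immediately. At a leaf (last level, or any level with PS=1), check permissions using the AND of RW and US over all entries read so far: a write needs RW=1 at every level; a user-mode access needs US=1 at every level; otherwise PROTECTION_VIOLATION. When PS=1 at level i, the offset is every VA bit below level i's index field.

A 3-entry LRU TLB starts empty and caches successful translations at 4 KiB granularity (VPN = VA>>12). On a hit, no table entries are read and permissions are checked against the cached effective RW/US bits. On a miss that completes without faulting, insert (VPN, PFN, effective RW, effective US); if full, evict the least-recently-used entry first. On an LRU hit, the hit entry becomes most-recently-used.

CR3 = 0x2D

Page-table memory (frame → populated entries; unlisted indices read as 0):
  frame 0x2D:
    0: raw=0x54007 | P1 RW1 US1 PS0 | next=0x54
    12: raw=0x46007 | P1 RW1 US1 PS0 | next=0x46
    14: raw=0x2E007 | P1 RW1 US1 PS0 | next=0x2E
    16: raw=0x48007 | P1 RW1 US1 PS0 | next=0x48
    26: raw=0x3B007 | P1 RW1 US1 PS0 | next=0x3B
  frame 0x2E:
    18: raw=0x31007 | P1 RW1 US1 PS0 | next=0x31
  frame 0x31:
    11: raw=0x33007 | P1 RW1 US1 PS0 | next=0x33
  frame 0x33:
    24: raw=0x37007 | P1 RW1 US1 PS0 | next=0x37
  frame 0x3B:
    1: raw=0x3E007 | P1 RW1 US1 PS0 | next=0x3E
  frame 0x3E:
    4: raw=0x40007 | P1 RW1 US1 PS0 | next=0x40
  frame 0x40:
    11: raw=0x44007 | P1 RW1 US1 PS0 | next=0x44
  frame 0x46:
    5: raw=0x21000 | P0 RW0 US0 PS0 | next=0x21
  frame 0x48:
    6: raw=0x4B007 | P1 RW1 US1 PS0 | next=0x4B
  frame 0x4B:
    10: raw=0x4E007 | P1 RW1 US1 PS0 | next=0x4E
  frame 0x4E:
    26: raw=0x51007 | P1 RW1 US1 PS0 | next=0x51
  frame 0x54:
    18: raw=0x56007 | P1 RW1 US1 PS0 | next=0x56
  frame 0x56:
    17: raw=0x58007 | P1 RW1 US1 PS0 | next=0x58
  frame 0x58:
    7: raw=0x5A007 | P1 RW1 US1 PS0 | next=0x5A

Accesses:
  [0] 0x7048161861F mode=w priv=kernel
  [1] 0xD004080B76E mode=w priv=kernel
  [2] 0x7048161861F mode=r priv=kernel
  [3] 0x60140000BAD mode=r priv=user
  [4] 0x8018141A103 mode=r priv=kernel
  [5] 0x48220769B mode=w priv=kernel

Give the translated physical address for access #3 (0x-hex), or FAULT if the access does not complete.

Per-access translation:
#0 VA=0x7048161861F (w,kernel):
  L0: frame=0x2D idx=14 entry=0x2E007 [P=1 RW=1 US=1 PS=0]
  L1: frame=0x2E idx=18 entry=0x31007 [P=1 RW=1 US=1 PS=0]
  L2: frame=0x31 idx=11 entry=0x33007 [P=1 RW=1 US=1 PS=0]
  L3: frame=0x33 idx=24 entry=0x37007 [P=1 RW=1 US=1 PS=0]
  → PA=0x3761F  (4 entries read)
#1 VA=0xD004080B76E (w,kernel):
  L0: frame=0x2D idx=26 entry=0x3B007 [P=1 RW=1 US=1 PS=0]
  L1: frame=0x3B idx=1 entry=0x3E007 [P=1 RW=1 US=1 PS=0]
  L2: frame=0x3E idx=4 entry=0x40007 [P=1 RW=1 US=1 PS=0]
  L3: frame=0x40 idx=11 entry=0x44007 [P=1 RW=1 US=1 PS=0]
  → PA=0x4476E  (4 entries read)
#2 VA=0x7048161861F (r,kernel):
  TLB hit vpn=0x70481618 → PA=0x3761F
#3 VA=0x60140000BAD (r,user):
  L0: frame=0x2D idx=12 entry=0x46007 [P=1 RW=1 US=1 PS=0]
  L1: frame=0x46 idx=5 entry=0x21000 [P=0 RW=0 US=0 PS=0]
  ⇒ fault: PAGE_NOT_PRESENT  — 2 lookups
#4 VA=0x8018141A103 (r,kernel):
  L0: frame=0x2D idx=16 entry=0x48007 [P=1 RW=1 US=1 PS=0]
  L1: frame=0x48 idx=6 entry=0x4B007 [P=1 RW=1 US=1 PS=0]
  L2: frame=0x4B idx=10 entry=0x4E007 [P=1 RW=1 US=1 PS=0]
  L3: frame=0x4E idx=26 entry=0x51007 [P=1 RW=1 US=1 PS=0]
  → PA=0x51103  (4 entries read)
#5 VA=0x48220769B (w,kernel):
  L0: frame=0x2D idx=0 entry=0x54007 [P=1 RW=1 US=1 PS=0]
  L1: frame=0x54 idx=18 entry=0x56007 [P=1 RW=1 US=1 PS=0]
  L2: frame=0x56 idx=17 entry=0x58007 [P=1 RW=1 US=1 PS=0]
  L3: frame=0x58 idx=7 entry=0x5A007 [P=1 RW=1 US=1 PS=0]
  → PA=0x5A69B  (4 entries read)

Access #3 PA: FAULT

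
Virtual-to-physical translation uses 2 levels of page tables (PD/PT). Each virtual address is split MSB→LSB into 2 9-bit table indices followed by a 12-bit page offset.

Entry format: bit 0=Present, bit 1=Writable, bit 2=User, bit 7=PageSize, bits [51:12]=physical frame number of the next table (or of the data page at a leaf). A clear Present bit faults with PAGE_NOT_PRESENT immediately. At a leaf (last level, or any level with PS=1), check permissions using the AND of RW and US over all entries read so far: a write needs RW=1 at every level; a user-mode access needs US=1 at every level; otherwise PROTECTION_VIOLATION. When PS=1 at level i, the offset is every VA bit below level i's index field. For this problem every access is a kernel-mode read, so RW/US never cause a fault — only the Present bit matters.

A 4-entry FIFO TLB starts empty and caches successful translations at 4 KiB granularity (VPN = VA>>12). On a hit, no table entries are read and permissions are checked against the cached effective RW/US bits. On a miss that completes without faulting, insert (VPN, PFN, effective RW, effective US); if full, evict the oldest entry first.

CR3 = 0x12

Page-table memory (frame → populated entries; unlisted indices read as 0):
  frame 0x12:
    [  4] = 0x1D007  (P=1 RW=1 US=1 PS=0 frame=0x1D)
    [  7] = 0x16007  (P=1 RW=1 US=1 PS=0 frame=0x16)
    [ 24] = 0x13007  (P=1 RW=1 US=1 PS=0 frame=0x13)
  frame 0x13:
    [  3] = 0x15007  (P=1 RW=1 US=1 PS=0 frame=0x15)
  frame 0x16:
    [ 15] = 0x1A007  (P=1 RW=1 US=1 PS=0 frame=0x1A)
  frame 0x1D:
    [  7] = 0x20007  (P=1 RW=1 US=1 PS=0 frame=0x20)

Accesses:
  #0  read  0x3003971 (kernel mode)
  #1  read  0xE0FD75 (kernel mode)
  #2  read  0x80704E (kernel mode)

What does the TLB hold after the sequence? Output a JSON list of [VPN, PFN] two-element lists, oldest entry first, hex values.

Trace:
#0 VA=0x3003971 (r,kernel):
  L0 @0x12[24] → 0x13007  P=1,RW=1,US=1,PS=0
  L1 @0x13[3] → 0x15007  P=1,RW=1,US=1,PS=0
  → PA=0x15971  (2 entries read)
#1 VA=0xE0FD75 (r,kernel):
  L0 @0x12[7] → 0x16007  P=1,RW=1,US=1,PS=0
  L1 @0x16[15] → 0x1A007  P=1,RW=1,US=1,PS=0
  → PA=0x1AD75  (2 entries read)
#2 VA=0x80704E (r,kernel):
  L0 @0x12[4] → 0x1D007  P=1,RW=1,US=1,PS=0
  L1 @0x1D[7] → 0x20007  P=1,RW=1,US=1,PS=0
  → PA=0x2004E  (2 entries read)

TLB: [["0x3003", "0x15"], ["0xE0F", "0x1A"], ["0x807", "0x20"]]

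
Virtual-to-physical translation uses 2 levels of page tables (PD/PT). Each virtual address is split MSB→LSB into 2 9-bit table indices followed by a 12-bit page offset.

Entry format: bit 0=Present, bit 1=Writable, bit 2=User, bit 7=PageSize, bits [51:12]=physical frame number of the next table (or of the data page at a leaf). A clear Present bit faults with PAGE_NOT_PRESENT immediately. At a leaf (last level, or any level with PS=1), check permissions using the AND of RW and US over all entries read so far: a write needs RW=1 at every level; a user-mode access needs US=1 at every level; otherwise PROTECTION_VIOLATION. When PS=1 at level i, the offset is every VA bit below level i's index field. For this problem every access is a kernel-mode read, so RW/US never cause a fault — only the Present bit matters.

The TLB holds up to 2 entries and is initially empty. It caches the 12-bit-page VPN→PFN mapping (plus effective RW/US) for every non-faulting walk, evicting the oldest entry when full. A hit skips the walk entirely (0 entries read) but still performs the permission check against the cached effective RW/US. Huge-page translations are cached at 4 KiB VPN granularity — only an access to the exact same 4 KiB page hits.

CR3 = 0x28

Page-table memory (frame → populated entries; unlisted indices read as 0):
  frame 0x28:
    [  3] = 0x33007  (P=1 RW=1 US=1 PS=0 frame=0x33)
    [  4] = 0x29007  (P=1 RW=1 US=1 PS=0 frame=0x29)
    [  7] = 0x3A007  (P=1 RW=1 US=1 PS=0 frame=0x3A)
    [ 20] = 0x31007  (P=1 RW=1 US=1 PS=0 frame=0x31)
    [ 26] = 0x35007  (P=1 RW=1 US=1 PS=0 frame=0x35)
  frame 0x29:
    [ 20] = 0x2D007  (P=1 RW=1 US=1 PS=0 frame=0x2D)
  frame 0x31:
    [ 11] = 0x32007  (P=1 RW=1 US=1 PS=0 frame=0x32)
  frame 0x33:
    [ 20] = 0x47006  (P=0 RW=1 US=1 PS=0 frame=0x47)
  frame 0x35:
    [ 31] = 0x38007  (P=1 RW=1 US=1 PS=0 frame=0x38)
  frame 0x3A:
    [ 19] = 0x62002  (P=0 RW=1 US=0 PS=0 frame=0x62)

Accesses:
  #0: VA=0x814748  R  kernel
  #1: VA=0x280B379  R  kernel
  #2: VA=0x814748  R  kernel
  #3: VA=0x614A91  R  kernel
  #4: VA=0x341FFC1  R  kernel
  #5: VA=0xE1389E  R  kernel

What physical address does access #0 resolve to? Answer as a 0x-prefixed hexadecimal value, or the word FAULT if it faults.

Walk each access:
#0 VA=0x814748 (r,kernel):
  [0] read 0x28 idx=4: raw=0x29007 flags P=1 W=1 U=1 S=0
  [1] read 0x29 idx=20: raw=0x2D007 flags P=1 W=1 U=1 S=0
  ⇒ phys 0x2D748  [2 reads]
#1 VA=0x280B379 (r,kernel):
  [0] read 0x28 idx=20: raw=0x31007 flags P=1 W=1 U=1 S=0
  [1] read 0x31 idx=11: raw=0x32007 flags P=1 W=1 U=1 S=0
  ⇒ phys 0x32379  [2 reads]
#2 VA=0x814748 (r,kernel):
  TLB hit vpn=0x814 → PA=0x2D748
#3 VA=0x614A91 (r,kernel):
  [0] read 0x28 idx=3: raw=0x33007 flags P=1 W=1 U=1 S=0
  [1] read 0x33 idx=20: raw=0x47006 flags P=0 W=1 U=1 S=0
  ✗ PAGE_NOT_PRESENT  [2 reads]
#4 VA=0x341FFC1 (r,kernel):
  [0] read 0x28 idx=26: raw=0x35007 flags P=1 W=1 U=1 S=0
  [1] read 0x35 idx=31: raw=0x38007 flags P=1 W=1 U=1 S=0
  ⇒ phys 0x38FC1  [2 reads]
#5 VA=0xE1389E (r,kernel):
  [0] read 0x28 idx=7: raw=0x3A007 flags P=1 W=1 U=1 S=0
  [1] read 0x3A idx=19: raw=0x62002 flags P=0 W=1 U=0 S=0
  ✗ PAGE_NOT_PRESENT  [2 reads]

Access #0 PA: 0x2D748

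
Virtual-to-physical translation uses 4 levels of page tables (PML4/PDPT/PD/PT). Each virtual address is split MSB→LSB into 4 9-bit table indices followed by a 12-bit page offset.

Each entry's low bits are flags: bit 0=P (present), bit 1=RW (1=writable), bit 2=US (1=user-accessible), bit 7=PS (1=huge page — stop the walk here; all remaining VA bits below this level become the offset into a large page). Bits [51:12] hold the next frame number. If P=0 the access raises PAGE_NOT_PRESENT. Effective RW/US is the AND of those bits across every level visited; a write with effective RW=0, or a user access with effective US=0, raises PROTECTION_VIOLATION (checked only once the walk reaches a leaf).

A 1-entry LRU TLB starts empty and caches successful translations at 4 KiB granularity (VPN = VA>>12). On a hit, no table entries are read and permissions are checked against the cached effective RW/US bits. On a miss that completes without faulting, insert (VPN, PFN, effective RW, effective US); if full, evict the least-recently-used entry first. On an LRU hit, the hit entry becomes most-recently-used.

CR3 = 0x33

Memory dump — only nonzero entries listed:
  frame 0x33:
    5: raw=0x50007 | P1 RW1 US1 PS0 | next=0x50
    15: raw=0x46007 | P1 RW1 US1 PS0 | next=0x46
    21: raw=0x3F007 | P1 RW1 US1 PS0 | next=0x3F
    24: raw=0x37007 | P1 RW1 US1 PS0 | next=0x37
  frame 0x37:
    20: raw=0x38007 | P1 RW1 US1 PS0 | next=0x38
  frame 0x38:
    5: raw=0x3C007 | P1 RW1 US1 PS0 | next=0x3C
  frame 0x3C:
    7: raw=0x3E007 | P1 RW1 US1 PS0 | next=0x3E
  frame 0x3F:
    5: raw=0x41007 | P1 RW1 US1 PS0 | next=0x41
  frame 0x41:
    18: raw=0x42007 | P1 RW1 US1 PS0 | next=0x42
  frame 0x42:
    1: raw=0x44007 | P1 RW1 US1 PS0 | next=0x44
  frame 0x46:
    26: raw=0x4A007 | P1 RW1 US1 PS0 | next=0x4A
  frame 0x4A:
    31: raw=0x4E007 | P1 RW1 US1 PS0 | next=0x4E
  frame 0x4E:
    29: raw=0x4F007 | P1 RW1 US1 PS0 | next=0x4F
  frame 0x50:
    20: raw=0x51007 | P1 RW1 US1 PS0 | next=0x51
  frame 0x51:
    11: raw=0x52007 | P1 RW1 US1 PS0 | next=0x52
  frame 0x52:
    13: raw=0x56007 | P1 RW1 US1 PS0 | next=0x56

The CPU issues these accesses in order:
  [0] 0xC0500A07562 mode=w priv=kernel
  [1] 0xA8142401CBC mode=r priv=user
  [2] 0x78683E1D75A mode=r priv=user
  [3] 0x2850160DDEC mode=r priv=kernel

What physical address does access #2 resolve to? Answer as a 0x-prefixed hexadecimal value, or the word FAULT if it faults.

Trace:
#0 VA=0xC0500A07562 (w,kernel):
  lvl0: tbl 0x33, slot 24 ⇒ 0x37007 (P1/RW1/US1/PS0)
  lvl1: tbl 0x37, slot 20 ⇒ 0x38007 (P1/RW1/US1/PS0)
  lvl2: tbl 0x38, slot 5 ⇒ 0x3C007 (P1/RW1/US1/PS0)
  lvl3: tbl 0x3C, slot 7 ⇒ 0x3E007 (P1/RW1/US1/PS0)
  ✓ 0x3E562  — 4 lookups
#1 VA=0xA8142401CBC (r,user):
  lvl0: tbl 0x33, slot 21 ⇒ 0x3F007 (P1/RW1/US1/PS0)
  lvl1: tbl 0x3F, slot 5 ⇒ 0x41007 (P1/RW1/US1/PS0)
  lvl2: tbl 0x41, slot 18 ⇒ 0x42007 (P1/RW1/US1/PS0)
  lvl3: tbl 0x42, slot 1 ⇒ 0x44007 (P1/RW1/US1/PS0)
  ✓ 0x44CBC  — 4 lookups
#2 VA=0x78683E1D75A (r,user):
  lvl0: tbl 0x33, slot 15 ⇒ 0x46007 (P1/RW1/US1/PS0)
  lvl1: tbl 0x46, slot 26 ⇒ 0x4A007 (P1/RW1/US1/PS0)
  lvl2: tbl 0x4A, slot 31 ⇒ 0x4E007 (P1/RW1/US1/PS0)
  lvl3: tbl 0x4E, slot 29 ⇒ 0x4F007 (P1/RW1/US1/PS0)
  ✓ 0x4F75A  — 4 lookups
#3 VA=0x2850160DDEC (r,kernel):
  lvl0: tbl 0x33, slot 5 ⇒ 0x50007 (P1/RW1/US1/PS0)
  lvl1: tbl 0x50, slot 20 ⇒ 0x51007 (P1/RW1/US1/PS0)
  lvl2: tbl 0x51, slot 11 ⇒ 0x52007 (P1/RW1/US1/PS0)
  lvl3: tbl 0x52, slot 13 ⇒ 0x56007 (P1/RW1/US1/PS0)
  ✓ 0x56DEC  — 4 lookups

Access #2 PA: 0x4F75A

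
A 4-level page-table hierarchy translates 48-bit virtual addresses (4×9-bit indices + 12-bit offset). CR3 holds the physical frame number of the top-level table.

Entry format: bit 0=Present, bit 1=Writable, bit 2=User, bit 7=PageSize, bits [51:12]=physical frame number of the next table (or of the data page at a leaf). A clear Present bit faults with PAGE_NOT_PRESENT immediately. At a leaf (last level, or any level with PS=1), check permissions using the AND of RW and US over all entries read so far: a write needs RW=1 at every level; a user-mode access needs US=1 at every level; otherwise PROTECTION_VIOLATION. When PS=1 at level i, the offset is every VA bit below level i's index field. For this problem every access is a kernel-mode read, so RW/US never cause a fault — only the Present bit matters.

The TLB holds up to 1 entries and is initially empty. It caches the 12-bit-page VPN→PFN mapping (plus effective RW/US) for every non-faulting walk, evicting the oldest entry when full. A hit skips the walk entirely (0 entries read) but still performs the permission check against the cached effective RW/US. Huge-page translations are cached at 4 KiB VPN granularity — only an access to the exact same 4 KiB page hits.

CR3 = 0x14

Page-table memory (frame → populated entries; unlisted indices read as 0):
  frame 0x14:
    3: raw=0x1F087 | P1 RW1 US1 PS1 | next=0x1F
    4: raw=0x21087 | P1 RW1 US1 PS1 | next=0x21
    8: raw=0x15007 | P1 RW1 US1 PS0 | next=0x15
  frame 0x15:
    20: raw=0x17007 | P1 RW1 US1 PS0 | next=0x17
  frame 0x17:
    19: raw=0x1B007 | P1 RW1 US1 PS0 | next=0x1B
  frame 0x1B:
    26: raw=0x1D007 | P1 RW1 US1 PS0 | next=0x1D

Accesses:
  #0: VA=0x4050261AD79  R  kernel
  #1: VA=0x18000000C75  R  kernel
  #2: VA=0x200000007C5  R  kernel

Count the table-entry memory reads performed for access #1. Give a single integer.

Walk each access:
#0 VA=0x4050261AD79 (r,kernel):
  lvl0: tbl 0x14, slot 8 ⇒ 0x15007 (P1/RW1/US1/PS0)
  lvl1: tbl 0x15, slot 20 ⇒ 0x17007 (P1/RW1/US1/PS0)
  lvl2: tbl 0x17, slot 19 ⇒ 0x1B007 (P1/RW1/US1/PS0)
  lvl3: tbl 0x1B, slot 26 ⇒ 0x1D007 (P1/RW1/US1/PS0)
  ✓ 0x1DD79  — 4 lookups
#1 VA=0x18000000C75 (r,kernel):
  lvl0: tbl 0x14, slot 3 ⇒ 0x1F087 (P1/RW1/US1/PS1)
  ✓ 0x1FC75 (huge @L0)  — 1 lookups
#2 VA=0x200000007C5 (r,kernel):
  lvl0: tbl 0x14, slot 4 ⇒ 0x21087 (P1/RW1/US1/PS1)
  ✓ 0x217C5 (huge @L0)  — 1 lookups

Entries read for #1: 1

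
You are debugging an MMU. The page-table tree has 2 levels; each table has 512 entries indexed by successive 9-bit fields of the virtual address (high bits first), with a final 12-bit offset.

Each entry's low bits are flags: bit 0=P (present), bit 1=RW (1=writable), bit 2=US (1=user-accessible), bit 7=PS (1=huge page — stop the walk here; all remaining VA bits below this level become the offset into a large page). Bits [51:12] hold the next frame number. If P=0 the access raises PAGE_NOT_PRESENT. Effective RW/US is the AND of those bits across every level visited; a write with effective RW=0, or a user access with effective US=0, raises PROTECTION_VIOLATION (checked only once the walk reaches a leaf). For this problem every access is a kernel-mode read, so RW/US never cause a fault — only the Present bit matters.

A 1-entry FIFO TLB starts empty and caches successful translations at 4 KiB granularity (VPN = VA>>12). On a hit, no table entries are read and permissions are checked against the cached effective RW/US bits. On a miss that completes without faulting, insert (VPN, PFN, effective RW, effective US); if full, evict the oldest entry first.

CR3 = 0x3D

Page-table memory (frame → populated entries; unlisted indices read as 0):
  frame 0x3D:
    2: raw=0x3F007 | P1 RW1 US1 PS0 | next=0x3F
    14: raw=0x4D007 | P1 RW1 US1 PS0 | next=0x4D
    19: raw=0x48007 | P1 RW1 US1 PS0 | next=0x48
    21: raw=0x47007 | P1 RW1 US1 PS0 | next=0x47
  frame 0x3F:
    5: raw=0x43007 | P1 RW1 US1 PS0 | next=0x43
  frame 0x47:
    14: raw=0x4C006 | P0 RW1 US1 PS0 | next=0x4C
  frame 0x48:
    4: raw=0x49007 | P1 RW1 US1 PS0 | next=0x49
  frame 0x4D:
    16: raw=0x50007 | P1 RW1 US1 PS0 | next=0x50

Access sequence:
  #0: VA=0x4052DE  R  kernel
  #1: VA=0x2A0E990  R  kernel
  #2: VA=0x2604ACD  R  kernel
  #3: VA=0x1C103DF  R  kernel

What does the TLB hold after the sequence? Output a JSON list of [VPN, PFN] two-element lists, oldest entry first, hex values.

Walk each access:
#0 VA=0x4052DE (r,kernel):
  L0: frame=0x3D idx=2 entry=0x3F007 [P=1 RW=1 US=1 PS=0]
  L1: frame=0x3F idx=5 entry=0x43007 [P=1 RW=1 US=1 PS=0]
  ⇒ phys 0x432DE  [2 reads]
#1 VA=0x2A0E990 (r,kernel):
  L0: frame=0x3D idx=21 entry=0x47007 [P=1 RW=1 US=1 PS=0]
  L1: frame=0x47 idx=14 entry=0x4C006 [P=0 RW=1 US=1 PS=0]
  ✗ PAGE_NOT_PRESENT  [2 reads]
#2 VA=0x2604ACD (r,kernel):
  L0: frame=0x3D idx=19 entry=0x48007 [P=1 RW=1 US=1 PS=0]
  L1: frame=0x48 idx=4 entry=0x49007 [P=1 RW=1 US=1 PS=0]
  ⇒ phys 0x49ACD  [2 reads]
#3 VA=0x1C103DF (r,kernel):
  L0: frame=0x3D idx=14 entry=0x4D007 [P=1 RW=1 US=1 PS=0]
  L1: frame=0x4D idx=16 entry=0x50007 [P=1 RW=1 US=1 PS=0]
  ⇒ phys 0x503DF  [2 reads]

TLB: [["0x1C10", "0x50"]]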